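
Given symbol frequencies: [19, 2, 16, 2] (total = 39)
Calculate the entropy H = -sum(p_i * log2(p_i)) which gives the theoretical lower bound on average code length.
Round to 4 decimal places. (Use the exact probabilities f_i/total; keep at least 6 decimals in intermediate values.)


Per-symbol terms -p_i * log2(p_i) with p_i = f_i/39:
  p = 19/39 = 0.487179: log2(p) = -1.037475, -p*log2(p) = 0.505436
  p = 2/39 = 0.051282: log2(p) = -4.285402, -p*log2(p) = 0.219764
  p = 16/39 = 0.410256: log2(p) = -1.285402, -p*log2(p) = 0.527345
  p = 2/39 = 0.051282: log2(p) = -4.285402, -p*log2(p) = 0.219764
H = 0.505436 + 0.219764 + 0.527345 + 0.219764 = 1.472309

H = 1.4723 bits/symbol


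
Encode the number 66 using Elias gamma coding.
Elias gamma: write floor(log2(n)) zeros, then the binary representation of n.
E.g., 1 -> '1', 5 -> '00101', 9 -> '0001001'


num_bits = floor(log2(66)) + 1 = 7
leading_zeros = num_bits - 1 = 6
binary(66) = 1000010

Elias gamma(66) = '000000' + '1000010' = 0000001000010 (13 bits)


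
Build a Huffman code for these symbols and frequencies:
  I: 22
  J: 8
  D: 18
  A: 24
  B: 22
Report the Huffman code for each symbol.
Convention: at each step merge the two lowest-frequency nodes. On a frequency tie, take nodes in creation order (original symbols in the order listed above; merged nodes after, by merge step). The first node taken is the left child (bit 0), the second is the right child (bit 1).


Huffman tree construction:
Step 1: Merge J(8) + D(18) = 26
Step 2: Merge I(22) + B(22) = 44
Step 3: Merge A(24) + (J+D)(26) = 50
Step 4: Merge (I+B)(44) + (A+(J+D))(50) = 94
Read each symbol's code off the tree from the root (left child = 0, right child = 1).

Codes:
  I: 00 (length 2)
  J: 110 (length 3)
  D: 111 (length 3)
  A: 10 (length 2)
  B: 01 (length 2)
Average code length: 214/94 = 2.2766 bits/symbol


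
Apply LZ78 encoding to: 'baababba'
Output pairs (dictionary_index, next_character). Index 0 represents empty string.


LZ78 encoding steps:
Dictionary: {0: ''}
Step 1: w='' (idx 0), next='b' -> output (0, 'b'), add 'b' as idx 1
Step 2: w='' (idx 0), next='a' -> output (0, 'a'), add 'a' as idx 2
Step 3: w='a' (idx 2), next='b' -> output (2, 'b'), add 'ab' as idx 3
Step 4: w='ab' (idx 3), next='b' -> output (3, 'b'), add 'abb' as idx 4
Step 5: w='a' (idx 2), end of input -> output (2, '')


Encoded: [(0, 'b'), (0, 'a'), (2, 'b'), (3, 'b'), (2, '')]


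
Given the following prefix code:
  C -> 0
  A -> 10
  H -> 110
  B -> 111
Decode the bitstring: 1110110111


Decoding step by step:
Bits 111 -> B
Bits 0 -> C
Bits 110 -> H
Bits 111 -> B


Decoded message: BCHB


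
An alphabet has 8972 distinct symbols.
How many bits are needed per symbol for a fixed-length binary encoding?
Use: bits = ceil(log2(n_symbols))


log2(8972) = 13.1312
Bracket: 2^13 = 8192 < 8972 <= 2^14 = 16384
So ceil(log2(8972)) = 14

bits = ceil(log2(8972)) = ceil(13.1312) = 14 bits


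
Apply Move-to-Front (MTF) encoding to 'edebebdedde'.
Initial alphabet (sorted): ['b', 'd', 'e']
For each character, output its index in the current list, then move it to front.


MTF encoding:
'e': index 2 in ['b', 'd', 'e'] -> ['e', 'b', 'd']
'd': index 2 in ['e', 'b', 'd'] -> ['d', 'e', 'b']
'e': index 1 in ['d', 'e', 'b'] -> ['e', 'd', 'b']
'b': index 2 in ['e', 'd', 'b'] -> ['b', 'e', 'd']
'e': index 1 in ['b', 'e', 'd'] -> ['e', 'b', 'd']
'b': index 1 in ['e', 'b', 'd'] -> ['b', 'e', 'd']
'd': index 2 in ['b', 'e', 'd'] -> ['d', 'b', 'e']
'e': index 2 in ['d', 'b', 'e'] -> ['e', 'd', 'b']
'd': index 1 in ['e', 'd', 'b'] -> ['d', 'e', 'b']
'd': index 0 in ['d', 'e', 'b'] -> ['d', 'e', 'b']
'e': index 1 in ['d', 'e', 'b'] -> ['e', 'd', 'b']


Output: [2, 2, 1, 2, 1, 1, 2, 2, 1, 0, 1]


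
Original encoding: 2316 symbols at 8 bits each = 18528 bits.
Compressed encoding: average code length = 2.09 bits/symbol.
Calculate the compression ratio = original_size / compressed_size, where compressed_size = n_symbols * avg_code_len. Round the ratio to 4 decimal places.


original_size = n_symbols * orig_bits = 2316 * 8 = 18528 bits
compressed_size = n_symbols * avg_code_len = 2316 * 2.09 = 4840.44 bits
ratio = original_size / compressed_size = 18528 / 4840.44 = 3.8278

Compression ratio = 3.8278


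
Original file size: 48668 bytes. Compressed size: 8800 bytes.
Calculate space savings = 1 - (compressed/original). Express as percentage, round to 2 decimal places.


ratio = compressed/original = 8800/48668 = 0.180817
savings = 1 - ratio = 1 - 0.180817 = 0.819183
as a percentage: 0.819183 * 100 = 81.92%

Space savings = 1 - 8800/48668 = 81.92%


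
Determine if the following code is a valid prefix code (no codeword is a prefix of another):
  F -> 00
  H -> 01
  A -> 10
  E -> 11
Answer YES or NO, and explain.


Checking each pair (does one codeword prefix another?):
  F='00' vs H='01': no prefix
  F='00' vs A='10': no prefix
  F='00' vs E='11': no prefix
  H='01' vs F='00': no prefix
  H='01' vs A='10': no prefix
  H='01' vs E='11': no prefix
  A='10' vs F='00': no prefix
  A='10' vs H='01': no prefix
  A='10' vs E='11': no prefix
  E='11' vs F='00': no prefix
  E='11' vs H='01': no prefix
  E='11' vs A='10': no prefix
No violation found over all pairs.

YES -- this is a valid prefix code. No codeword is a prefix of any other codeword.


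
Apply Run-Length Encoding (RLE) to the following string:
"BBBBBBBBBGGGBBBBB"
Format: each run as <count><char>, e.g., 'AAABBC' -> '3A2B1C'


Scanning runs left to right:
  i=0: run of 'B' x 9 -> '9B'
  i=9: run of 'G' x 3 -> '3G'
  i=12: run of 'B' x 5 -> '5B'

RLE = 9B3G5B


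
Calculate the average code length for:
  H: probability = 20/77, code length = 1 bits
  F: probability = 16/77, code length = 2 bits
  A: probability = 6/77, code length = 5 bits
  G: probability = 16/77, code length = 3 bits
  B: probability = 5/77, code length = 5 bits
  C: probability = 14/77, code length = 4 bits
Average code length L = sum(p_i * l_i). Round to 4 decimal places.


Weighted contributions p_i * l_i:
  H: (20/77) * 1 = 20/77
  F: (16/77) * 2 = 32/77
  A: (6/77) * 5 = 30/77
  G: (16/77) * 3 = 48/77
  B: (5/77) * 5 = 25/77
  C: (14/77) * 4 = 56/77
Sum = (20 + 32 + 30 + 48 + 25 + 56)/77 = 211/77

L = 211/77 = 2.7403 bits/symbol


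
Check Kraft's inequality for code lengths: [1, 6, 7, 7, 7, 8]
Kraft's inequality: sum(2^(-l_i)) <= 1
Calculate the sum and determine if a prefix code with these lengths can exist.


Sum = 2^(-1) + 2^(-6) + 2^(-7) + 2^(-7) + 2^(-7) + 2^(-8)
    = 0.5 + 0.015625 + 0.0078125 + 0.0078125 + 0.0078125 + 0.00390625
    = 139/256 = 0.54296875
Since 0.54296875 <= 1, Kraft's inequality IS satisfied.
A prefix code with these lengths CAN exist.

Kraft sum = 0.54296875. Satisfied.


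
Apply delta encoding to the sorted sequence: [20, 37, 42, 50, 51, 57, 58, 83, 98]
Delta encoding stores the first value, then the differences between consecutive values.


First value: 20
Deltas:
  37 - 20 = 17
  42 - 37 = 5
  50 - 42 = 8
  51 - 50 = 1
  57 - 51 = 6
  58 - 57 = 1
  83 - 58 = 25
  98 - 83 = 15


Delta encoded: [20, 17, 5, 8, 1, 6, 1, 25, 15]


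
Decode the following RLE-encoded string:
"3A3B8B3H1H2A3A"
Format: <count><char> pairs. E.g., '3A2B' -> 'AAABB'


Expanding each <count><char> pair:
  3A -> 'AAA'
  3B -> 'BBB'
  8B -> 'BBBBBBBB'
  3H -> 'HHH'
  1H -> 'H'
  2A -> 'AA'
  3A -> 'AAA'

Decoded = AAABBBBBBBBBBBHHHHAAAAA


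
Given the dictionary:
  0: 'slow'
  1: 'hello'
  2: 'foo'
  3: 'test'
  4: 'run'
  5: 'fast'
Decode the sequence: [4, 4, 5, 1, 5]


Look up each index in the dictionary:
  4 -> 'run'
  4 -> 'run'
  5 -> 'fast'
  1 -> 'hello'
  5 -> 'fast'

Decoded: "run run fast hello fast"


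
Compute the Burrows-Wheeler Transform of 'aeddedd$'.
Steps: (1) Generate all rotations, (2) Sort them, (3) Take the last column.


Rotations (sorted):
  0: $aeddedd -> last char: d
  1: aeddedd$ -> last char: $
  2: d$aedded -> last char: d
  3: dd$aedde -> last char: e
  4: ddedd$ae -> last char: e
  5: dedd$aed -> last char: d
  6: edd$aedd -> last char: d
  7: eddedd$a -> last char: a


BWT = d$deedda


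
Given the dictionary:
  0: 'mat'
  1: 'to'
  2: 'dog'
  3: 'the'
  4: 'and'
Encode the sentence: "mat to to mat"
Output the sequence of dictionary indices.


Look up each word in the dictionary:
  'mat' -> 0
  'to' -> 1
  'to' -> 1
  'mat' -> 0

Encoded: [0, 1, 1, 0]


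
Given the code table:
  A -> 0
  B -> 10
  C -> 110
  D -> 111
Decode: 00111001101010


Decoding:
0 -> A
0 -> A
111 -> D
0 -> A
0 -> A
110 -> C
10 -> B
10 -> B


Result: AADAACBB


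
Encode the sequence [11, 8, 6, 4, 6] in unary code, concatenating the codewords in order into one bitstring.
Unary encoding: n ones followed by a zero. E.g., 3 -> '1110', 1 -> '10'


Encode each number as n ones followed by a terminating 0:
  11 -> 111111111110 (12 bits)
  8 -> 111111110 (9 bits)
  6 -> 1111110 (7 bits)
  4 -> 11110 (5 bits)
  6 -> 1111110 (7 bits)
Total length = 12 + 9 + 7 + 5 + 7 = 40 bits.

Unary([11, 8, 6, 4, 6]) = 1111111111101111111101111110111101111110 (40 bits)


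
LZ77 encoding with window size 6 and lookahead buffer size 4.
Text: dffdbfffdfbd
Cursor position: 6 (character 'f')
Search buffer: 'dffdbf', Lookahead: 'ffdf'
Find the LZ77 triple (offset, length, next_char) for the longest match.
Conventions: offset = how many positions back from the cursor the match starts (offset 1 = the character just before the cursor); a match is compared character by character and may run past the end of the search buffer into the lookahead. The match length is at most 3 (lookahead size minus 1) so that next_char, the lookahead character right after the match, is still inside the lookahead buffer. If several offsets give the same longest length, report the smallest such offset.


Try each offset into the search buffer:
  offset=1 (pos 5, char 'f'): match length 2
  offset=2 (pos 4, char 'b'): match length 0
  offset=3 (pos 3, char 'd'): match length 0
  offset=4 (pos 2, char 'f'): match length 1
  offset=5 (pos 1, char 'f'): match length 3
  offset=6 (pos 0, char 'd'): match length 0
Longest match has length 3 at offset 5.
next_char = character at position 6 + 3 = 9 -> 'f'

Best match: offset=5, length=3 (matching 'ffd' starting at position 1)
LZ77 triple: (5, 3, 'f')


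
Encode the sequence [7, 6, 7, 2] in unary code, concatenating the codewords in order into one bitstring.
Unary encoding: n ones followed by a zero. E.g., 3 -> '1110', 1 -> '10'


Encode each number as n ones followed by a terminating 0:
  7 -> 11111110 (8 bits)
  6 -> 1111110 (7 bits)
  7 -> 11111110 (8 bits)
  2 -> 110 (3 bits)
Total length = 8 + 7 + 8 + 3 = 26 bits.

Unary([7, 6, 7, 2]) = 11111110111111011111110110 (26 bits)


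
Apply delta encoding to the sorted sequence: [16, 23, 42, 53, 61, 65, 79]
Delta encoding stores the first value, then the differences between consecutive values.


First value: 16
Deltas:
  23 - 16 = 7
  42 - 23 = 19
  53 - 42 = 11
  61 - 53 = 8
  65 - 61 = 4
  79 - 65 = 14


Delta encoded: [16, 7, 19, 11, 8, 4, 14]


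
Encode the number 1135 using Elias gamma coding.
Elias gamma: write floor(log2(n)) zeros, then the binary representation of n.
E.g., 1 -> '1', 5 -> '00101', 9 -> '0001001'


num_bits = floor(log2(1135)) + 1 = 11
leading_zeros = num_bits - 1 = 10
binary(1135) = 10001101111

Elias gamma(1135) = '0000000000' + '10001101111' = 000000000010001101111 (21 bits)


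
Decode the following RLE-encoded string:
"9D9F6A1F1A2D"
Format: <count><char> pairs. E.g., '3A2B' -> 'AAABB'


Expanding each <count><char> pair:
  9D -> 'DDDDDDDDD'
  9F -> 'FFFFFFFFF'
  6A -> 'AAAAAA'
  1F -> 'F'
  1A -> 'A'
  2D -> 'DD'

Decoded = DDDDDDDDDFFFFFFFFFAAAAAAFADD


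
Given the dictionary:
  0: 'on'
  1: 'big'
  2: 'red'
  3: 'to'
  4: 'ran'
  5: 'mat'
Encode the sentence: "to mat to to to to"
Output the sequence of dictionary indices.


Look up each word in the dictionary:
  'to' -> 3
  'mat' -> 5
  'to' -> 3
  'to' -> 3
  'to' -> 3
  'to' -> 3

Encoded: [3, 5, 3, 3, 3, 3]


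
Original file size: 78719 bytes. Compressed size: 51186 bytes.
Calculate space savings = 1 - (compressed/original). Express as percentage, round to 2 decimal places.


ratio = compressed/original = 51186/78719 = 0.650237
savings = 1 - ratio = 1 - 0.650237 = 0.349763
as a percentage: 0.349763 * 100 = 34.98%

Space savings = 1 - 51186/78719 = 34.98%


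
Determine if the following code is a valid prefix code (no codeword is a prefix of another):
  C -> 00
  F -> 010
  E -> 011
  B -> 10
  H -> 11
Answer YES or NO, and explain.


Checking each pair (does one codeword prefix another?):
  C='00' vs F='010': no prefix
  C='00' vs E='011': no prefix
  C='00' vs B='10': no prefix
  C='00' vs H='11': no prefix
  F='010' vs C='00': no prefix
  F='010' vs E='011': no prefix
  F='010' vs B='10': no prefix
  F='010' vs H='11': no prefix
  E='011' vs C='00': no prefix
  E='011' vs F='010': no prefix
  E='011' vs B='10': no prefix
  E='011' vs H='11': no prefix
  B='10' vs C='00': no prefix
  B='10' vs F='010': no prefix
  B='10' vs E='011': no prefix
  B='10' vs H='11': no prefix
  H='11' vs C='00': no prefix
  H='11' vs F='010': no prefix
  H='11' vs E='011': no prefix
  H='11' vs B='10': no prefix
No violation found over all pairs.

YES -- this is a valid prefix code. No codeword is a prefix of any other codeword.


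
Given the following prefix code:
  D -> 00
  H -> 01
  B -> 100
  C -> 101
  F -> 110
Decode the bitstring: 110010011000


Decoding step by step:
Bits 110 -> F
Bits 01 -> H
Bits 00 -> D
Bits 110 -> F
Bits 00 -> D


Decoded message: FHDFD


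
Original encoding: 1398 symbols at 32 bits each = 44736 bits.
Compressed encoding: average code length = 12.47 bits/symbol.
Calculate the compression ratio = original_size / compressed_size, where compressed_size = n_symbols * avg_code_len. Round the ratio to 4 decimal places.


original_size = n_symbols * orig_bits = 1398 * 32 = 44736 bits
compressed_size = n_symbols * avg_code_len = 1398 * 12.47 = 17433.06 bits
ratio = original_size / compressed_size = 44736 / 17433.06 = 2.5662

Compression ratio = 2.5662


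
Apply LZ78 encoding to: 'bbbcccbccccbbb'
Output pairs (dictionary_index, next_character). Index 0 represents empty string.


LZ78 encoding steps:
Dictionary: {0: ''}
Step 1: w='' (idx 0), next='b' -> output (0, 'b'), add 'b' as idx 1
Step 2: w='b' (idx 1), next='b' -> output (1, 'b'), add 'bb' as idx 2
Step 3: w='' (idx 0), next='c' -> output (0, 'c'), add 'c' as idx 3
Step 4: w='c' (idx 3), next='c' -> output (3, 'c'), add 'cc' as idx 4
Step 5: w='b' (idx 1), next='c' -> output (1, 'c'), add 'bc' as idx 5
Step 6: w='cc' (idx 4), next='c' -> output (4, 'c'), add 'ccc' as idx 6
Step 7: w='bb' (idx 2), next='b' -> output (2, 'b'), add 'bbb' as idx 7


Encoded: [(0, 'b'), (1, 'b'), (0, 'c'), (3, 'c'), (1, 'c'), (4, 'c'), (2, 'b')]


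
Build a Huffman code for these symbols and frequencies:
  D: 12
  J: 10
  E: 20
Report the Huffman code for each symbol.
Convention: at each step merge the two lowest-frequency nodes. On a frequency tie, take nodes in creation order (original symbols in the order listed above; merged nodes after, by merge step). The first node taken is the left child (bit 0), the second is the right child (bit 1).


Huffman tree construction:
Step 1: Merge J(10) + D(12) = 22
Step 2: Merge E(20) + (J+D)(22) = 42
Read each symbol's code off the tree from the root (left child = 0, right child = 1).

Codes:
  D: 11 (length 2)
  J: 10 (length 2)
  E: 0 (length 1)
Average code length: 64/42 = 1.5238 bits/symbol


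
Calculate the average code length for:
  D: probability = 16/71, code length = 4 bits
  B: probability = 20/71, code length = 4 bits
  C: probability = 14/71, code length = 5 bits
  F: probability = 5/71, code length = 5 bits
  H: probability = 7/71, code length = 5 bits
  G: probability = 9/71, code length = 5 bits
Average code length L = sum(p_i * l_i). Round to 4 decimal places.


Weighted contributions p_i * l_i:
  D: (16/71) * 4 = 64/71
  B: (20/71) * 4 = 80/71
  C: (14/71) * 5 = 70/71
  F: (5/71) * 5 = 25/71
  H: (7/71) * 5 = 35/71
  G: (9/71) * 5 = 45/71
Sum = (64 + 80 + 70 + 25 + 35 + 45)/71 = 319/71

L = 319/71 = 4.4930 bits/symbol


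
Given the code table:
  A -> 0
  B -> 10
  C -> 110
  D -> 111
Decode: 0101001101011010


Decoding:
0 -> A
10 -> B
10 -> B
0 -> A
110 -> C
10 -> B
110 -> C
10 -> B


Result: ABBACBCB


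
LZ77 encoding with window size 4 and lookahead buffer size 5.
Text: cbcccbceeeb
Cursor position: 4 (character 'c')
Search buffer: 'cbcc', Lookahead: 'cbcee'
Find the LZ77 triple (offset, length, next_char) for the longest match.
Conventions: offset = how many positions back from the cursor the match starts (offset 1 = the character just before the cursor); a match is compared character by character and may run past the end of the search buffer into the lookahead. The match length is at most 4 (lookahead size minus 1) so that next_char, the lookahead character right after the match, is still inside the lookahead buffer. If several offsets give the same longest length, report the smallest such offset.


Try each offset into the search buffer:
  offset=1 (pos 3, char 'c'): match length 1
  offset=2 (pos 2, char 'c'): match length 1
  offset=3 (pos 1, char 'b'): match length 0
  offset=4 (pos 0, char 'c'): match length 3
Longest match has length 3 at offset 4.
next_char = character at position 4 + 3 = 7 -> 'e'

Best match: offset=4, length=3 (matching 'cbc' starting at position 0)
LZ77 triple: (4, 3, 'e')


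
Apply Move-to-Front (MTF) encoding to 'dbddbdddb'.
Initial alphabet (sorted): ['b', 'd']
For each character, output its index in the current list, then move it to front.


MTF encoding:
'd': index 1 in ['b', 'd'] -> ['d', 'b']
'b': index 1 in ['d', 'b'] -> ['b', 'd']
'd': index 1 in ['b', 'd'] -> ['d', 'b']
'd': index 0 in ['d', 'b'] -> ['d', 'b']
'b': index 1 in ['d', 'b'] -> ['b', 'd']
'd': index 1 in ['b', 'd'] -> ['d', 'b']
'd': index 0 in ['d', 'b'] -> ['d', 'b']
'd': index 0 in ['d', 'b'] -> ['d', 'b']
'b': index 1 in ['d', 'b'] -> ['b', 'd']


Output: [1, 1, 1, 0, 1, 1, 0, 0, 1]


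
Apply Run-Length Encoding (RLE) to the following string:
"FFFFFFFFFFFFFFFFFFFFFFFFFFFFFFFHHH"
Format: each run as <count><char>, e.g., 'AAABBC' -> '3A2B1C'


Scanning runs left to right:
  i=0: run of 'F' x 31 -> '31F'
  i=31: run of 'H' x 3 -> '3H'

RLE = 31F3H


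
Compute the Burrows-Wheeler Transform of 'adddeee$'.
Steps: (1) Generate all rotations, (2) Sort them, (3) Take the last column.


Rotations (sorted):
  0: $adddeee -> last char: e
  1: adddeee$ -> last char: $
  2: dddeee$a -> last char: a
  3: ddeee$ad -> last char: d
  4: deee$add -> last char: d
  5: e$adddee -> last char: e
  6: ee$addde -> last char: e
  7: eee$addd -> last char: d


BWT = e$addeed


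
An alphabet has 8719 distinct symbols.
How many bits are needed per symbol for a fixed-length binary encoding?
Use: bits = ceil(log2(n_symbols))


log2(8719) = 13.0899
Bracket: 2^13 = 8192 < 8719 <= 2^14 = 16384
So ceil(log2(8719)) = 14

bits = ceil(log2(8719)) = ceil(13.0899) = 14 bits


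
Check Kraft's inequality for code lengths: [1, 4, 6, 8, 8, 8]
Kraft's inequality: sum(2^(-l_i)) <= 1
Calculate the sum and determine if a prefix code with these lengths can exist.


Sum = 2^(-1) + 2^(-4) + 2^(-6) + 2^(-8) + 2^(-8) + 2^(-8)
    = 0.5 + 0.0625 + 0.015625 + 0.00390625 + 0.00390625 + 0.00390625
    = 151/256 = 0.58984375
Since 0.58984375 <= 1, Kraft's inequality IS satisfied.
A prefix code with these lengths CAN exist.

Kraft sum = 0.58984375. Satisfied.


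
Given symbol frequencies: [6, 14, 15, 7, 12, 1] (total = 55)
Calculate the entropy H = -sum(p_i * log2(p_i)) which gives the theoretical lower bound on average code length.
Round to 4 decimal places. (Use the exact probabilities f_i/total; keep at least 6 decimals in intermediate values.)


Per-symbol terms -p_i * log2(p_i) with p_i = f_i/55:
  p = 6/55 = 0.109091: log2(p) = -3.196397, -p*log2(p) = 0.348698
  p = 14/55 = 0.254545: log2(p) = -1.974005, -p*log2(p) = 0.502474
  p = 15/55 = 0.272727: log2(p) = -1.874469, -p*log2(p) = 0.511219
  p = 7/55 = 0.127273: log2(p) = -2.974005, -p*log2(p) = 0.378510
  p = 12/55 = 0.218182: log2(p) = -2.196397, -p*log2(p) = 0.479214
  p = 1/55 = 0.018182: log2(p) = -5.781360, -p*log2(p) = 0.105116
H = 0.348698 + 0.502474 + 0.511219 + 0.378510 + 0.479214 + 0.105116 = 2.325231

H = 2.3252 bits/symbol


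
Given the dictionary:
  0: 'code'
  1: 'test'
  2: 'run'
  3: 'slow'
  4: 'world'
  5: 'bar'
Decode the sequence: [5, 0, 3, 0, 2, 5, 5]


Look up each index in the dictionary:
  5 -> 'bar'
  0 -> 'code'
  3 -> 'slow'
  0 -> 'code'
  2 -> 'run'
  5 -> 'bar'
  5 -> 'bar'

Decoded: "bar code slow code run bar bar"


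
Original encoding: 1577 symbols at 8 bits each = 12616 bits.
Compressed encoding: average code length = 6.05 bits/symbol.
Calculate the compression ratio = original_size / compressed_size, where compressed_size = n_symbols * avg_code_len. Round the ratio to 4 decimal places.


original_size = n_symbols * orig_bits = 1577 * 8 = 12616 bits
compressed_size = n_symbols * avg_code_len = 1577 * 6.05 = 9540.85 bits
ratio = original_size / compressed_size = 12616 / 9540.85 = 1.3223

Compression ratio = 1.3223


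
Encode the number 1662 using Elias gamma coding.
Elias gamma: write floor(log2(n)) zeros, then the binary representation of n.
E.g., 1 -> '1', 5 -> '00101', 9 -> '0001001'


num_bits = floor(log2(1662)) + 1 = 11
leading_zeros = num_bits - 1 = 10
binary(1662) = 11001111110

Elias gamma(1662) = '0000000000' + '11001111110' = 000000000011001111110 (21 bits)


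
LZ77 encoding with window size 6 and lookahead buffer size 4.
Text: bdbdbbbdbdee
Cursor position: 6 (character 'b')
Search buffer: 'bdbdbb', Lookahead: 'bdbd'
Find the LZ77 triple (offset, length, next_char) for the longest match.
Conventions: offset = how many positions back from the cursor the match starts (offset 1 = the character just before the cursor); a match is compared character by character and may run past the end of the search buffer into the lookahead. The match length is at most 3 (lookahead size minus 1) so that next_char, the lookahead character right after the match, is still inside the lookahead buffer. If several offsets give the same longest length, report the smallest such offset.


Try each offset into the search buffer:
  offset=1 (pos 5, char 'b'): match length 1
  offset=2 (pos 4, char 'b'): match length 1
  offset=3 (pos 3, char 'd'): match length 0
  offset=4 (pos 2, char 'b'): match length 3
  offset=5 (pos 1, char 'd'): match length 0
  offset=6 (pos 0, char 'b'): match length 3
Longest match has length 3, found at offsets 4, 6; take the smallest, offset 4.
next_char = character at position 6 + 3 = 9 -> 'd'

Best match: offset=4, length=3 (matching 'bdb' starting at position 2)
LZ77 triple: (4, 3, 'd')


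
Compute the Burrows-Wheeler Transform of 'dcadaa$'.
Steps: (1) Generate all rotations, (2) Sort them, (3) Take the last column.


Rotations (sorted):
  0: $dcadaa -> last char: a
  1: a$dcada -> last char: a
  2: aa$dcad -> last char: d
  3: adaa$dc -> last char: c
  4: cadaa$d -> last char: d
  5: daa$dca -> last char: a
  6: dcadaa$ -> last char: $


BWT = aadcda$


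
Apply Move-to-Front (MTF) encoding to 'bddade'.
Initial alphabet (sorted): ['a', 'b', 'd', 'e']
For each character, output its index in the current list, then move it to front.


MTF encoding:
'b': index 1 in ['a', 'b', 'd', 'e'] -> ['b', 'a', 'd', 'e']
'd': index 2 in ['b', 'a', 'd', 'e'] -> ['d', 'b', 'a', 'e']
'd': index 0 in ['d', 'b', 'a', 'e'] -> ['d', 'b', 'a', 'e']
'a': index 2 in ['d', 'b', 'a', 'e'] -> ['a', 'd', 'b', 'e']
'd': index 1 in ['a', 'd', 'b', 'e'] -> ['d', 'a', 'b', 'e']
'e': index 3 in ['d', 'a', 'b', 'e'] -> ['e', 'd', 'a', 'b']


Output: [1, 2, 0, 2, 1, 3]


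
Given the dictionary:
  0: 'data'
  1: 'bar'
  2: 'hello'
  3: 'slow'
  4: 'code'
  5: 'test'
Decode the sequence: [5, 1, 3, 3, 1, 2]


Look up each index in the dictionary:
  5 -> 'test'
  1 -> 'bar'
  3 -> 'slow'
  3 -> 'slow'
  1 -> 'bar'
  2 -> 'hello'

Decoded: "test bar slow slow bar hello"


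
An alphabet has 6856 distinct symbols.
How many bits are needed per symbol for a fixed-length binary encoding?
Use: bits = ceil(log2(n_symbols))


log2(6856) = 12.7432
Bracket: 2^12 = 4096 < 6856 <= 2^13 = 8192
So ceil(log2(6856)) = 13

bits = ceil(log2(6856)) = ceil(12.7432) = 13 bits


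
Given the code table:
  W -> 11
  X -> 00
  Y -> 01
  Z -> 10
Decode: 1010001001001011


Decoding:
10 -> Z
10 -> Z
00 -> X
10 -> Z
01 -> Y
00 -> X
10 -> Z
11 -> W


Result: ZZXZYXZW


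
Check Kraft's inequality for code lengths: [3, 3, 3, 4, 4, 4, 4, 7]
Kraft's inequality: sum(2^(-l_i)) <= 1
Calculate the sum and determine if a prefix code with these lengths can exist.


Sum = 2^(-3) + 2^(-3) + 2^(-3) + 2^(-4) + 2^(-4) + 2^(-4) + 2^(-4) + 2^(-7)
    = 0.125 + 0.125 + 0.125 + 0.0625 + 0.0625 + 0.0625 + 0.0625 + 0.0078125
    = 81/128 = 0.6328125
Since 0.6328125 <= 1, Kraft's inequality IS satisfied.
A prefix code with these lengths CAN exist.

Kraft sum = 0.6328125. Satisfied.


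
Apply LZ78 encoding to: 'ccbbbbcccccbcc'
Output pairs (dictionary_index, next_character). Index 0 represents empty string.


LZ78 encoding steps:
Dictionary: {0: ''}
Step 1: w='' (idx 0), next='c' -> output (0, 'c'), add 'c' as idx 1
Step 2: w='c' (idx 1), next='b' -> output (1, 'b'), add 'cb' as idx 2
Step 3: w='' (idx 0), next='b' -> output (0, 'b'), add 'b' as idx 3
Step 4: w='b' (idx 3), next='b' -> output (3, 'b'), add 'bb' as idx 4
Step 5: w='c' (idx 1), next='c' -> output (1, 'c'), add 'cc' as idx 5
Step 6: w='cc' (idx 5), next='c' -> output (5, 'c'), add 'ccc' as idx 6
Step 7: w='b' (idx 3), next='c' -> output (3, 'c'), add 'bc' as idx 7
Step 8: w='c' (idx 1), end of input -> output (1, '')


Encoded: [(0, 'c'), (1, 'b'), (0, 'b'), (3, 'b'), (1, 'c'), (5, 'c'), (3, 'c'), (1, '')]


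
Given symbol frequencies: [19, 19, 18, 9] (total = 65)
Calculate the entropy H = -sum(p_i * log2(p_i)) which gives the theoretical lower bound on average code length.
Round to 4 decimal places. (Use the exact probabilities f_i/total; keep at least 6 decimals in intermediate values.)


Per-symbol terms -p_i * log2(p_i) with p_i = f_i/65:
  p = 19/65 = 0.292308: log2(p) = -1.774440, -p*log2(p) = 0.518683
  p = 19/65 = 0.292308: log2(p) = -1.774440, -p*log2(p) = 0.518683
  p = 18/65 = 0.276923: log2(p) = -1.852443, -p*log2(p) = 0.512984
  p = 9/65 = 0.138462: log2(p) = -2.852443, -p*log2(p) = 0.394954
H = 0.518683 + 0.518683 + 0.512984 + 0.394954 = 1.945304

H = 1.9453 bits/symbol


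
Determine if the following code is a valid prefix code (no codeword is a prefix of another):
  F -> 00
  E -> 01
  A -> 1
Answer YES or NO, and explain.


Checking each pair (does one codeword prefix another?):
  F='00' vs E='01': no prefix
  F='00' vs A='1': no prefix
  E='01' vs F='00': no prefix
  E='01' vs A='1': no prefix
  A='1' vs F='00': no prefix
  A='1' vs E='01': no prefix
No violation found over all pairs.

YES -- this is a valid prefix code. No codeword is a prefix of any other codeword.


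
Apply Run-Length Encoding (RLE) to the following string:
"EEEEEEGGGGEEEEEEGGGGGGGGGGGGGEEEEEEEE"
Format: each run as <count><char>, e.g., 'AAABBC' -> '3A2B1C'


Scanning runs left to right:
  i=0: run of 'E' x 6 -> '6E'
  i=6: run of 'G' x 4 -> '4G'
  i=10: run of 'E' x 6 -> '6E'
  i=16: run of 'G' x 13 -> '13G'
  i=29: run of 'E' x 8 -> '8E'

RLE = 6E4G6E13G8E


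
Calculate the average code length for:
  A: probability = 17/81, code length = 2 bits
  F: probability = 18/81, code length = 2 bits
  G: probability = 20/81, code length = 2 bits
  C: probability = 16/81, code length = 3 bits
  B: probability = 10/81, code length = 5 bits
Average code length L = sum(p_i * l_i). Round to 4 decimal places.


Weighted contributions p_i * l_i:
  A: (17/81) * 2 = 34/81
  F: (18/81) * 2 = 36/81
  G: (20/81) * 2 = 40/81
  C: (16/81) * 3 = 48/81
  B: (10/81) * 5 = 50/81
Sum = (34 + 36 + 40 + 48 + 50)/81 = 208/81

L = 208/81 = 2.5679 bits/symbol


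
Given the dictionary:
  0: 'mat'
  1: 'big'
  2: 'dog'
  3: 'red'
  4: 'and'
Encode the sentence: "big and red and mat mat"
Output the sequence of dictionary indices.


Look up each word in the dictionary:
  'big' -> 1
  'and' -> 4
  'red' -> 3
  'and' -> 4
  'mat' -> 0
  'mat' -> 0

Encoded: [1, 4, 3, 4, 0, 0]


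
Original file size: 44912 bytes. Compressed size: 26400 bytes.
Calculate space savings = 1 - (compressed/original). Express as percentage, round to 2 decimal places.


ratio = compressed/original = 26400/44912 = 0.587816
savings = 1 - ratio = 1 - 0.587816 = 0.412184
as a percentage: 0.412184 * 100 = 41.22%

Space savings = 1 - 26400/44912 = 41.22%


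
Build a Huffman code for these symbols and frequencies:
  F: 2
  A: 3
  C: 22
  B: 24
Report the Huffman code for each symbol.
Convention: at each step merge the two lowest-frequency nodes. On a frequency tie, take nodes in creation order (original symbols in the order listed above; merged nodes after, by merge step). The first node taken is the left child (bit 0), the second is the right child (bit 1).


Huffman tree construction:
Step 1: Merge F(2) + A(3) = 5
Step 2: Merge (F+A)(5) + C(22) = 27
Step 3: Merge B(24) + ((F+A)+C)(27) = 51
Read each symbol's code off the tree from the root (left child = 0, right child = 1).

Codes:
  F: 100 (length 3)
  A: 101 (length 3)
  C: 11 (length 2)
  B: 0 (length 1)
Average code length: 83/51 = 1.6275 bits/symbol


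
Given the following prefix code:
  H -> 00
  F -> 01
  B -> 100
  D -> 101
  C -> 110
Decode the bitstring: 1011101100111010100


Decoding step by step:
Bits 101 -> D
Bits 110 -> C
Bits 110 -> C
Bits 01 -> F
Bits 110 -> C
Bits 101 -> D
Bits 00 -> H


Decoded message: DCCFCDH


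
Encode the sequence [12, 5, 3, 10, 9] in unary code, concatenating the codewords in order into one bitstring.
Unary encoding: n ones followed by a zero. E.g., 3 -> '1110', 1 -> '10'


Encode each number as n ones followed by a terminating 0:
  12 -> 1111111111110 (13 bits)
  5 -> 111110 (6 bits)
  3 -> 1110 (4 bits)
  10 -> 11111111110 (11 bits)
  9 -> 1111111110 (10 bits)
Total length = 13 + 6 + 4 + 11 + 10 = 44 bits.

Unary([12, 5, 3, 10, 9]) = 11111111111101111101110111111111101111111110 (44 bits)


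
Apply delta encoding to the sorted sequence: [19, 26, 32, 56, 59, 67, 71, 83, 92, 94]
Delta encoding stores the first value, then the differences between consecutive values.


First value: 19
Deltas:
  26 - 19 = 7
  32 - 26 = 6
  56 - 32 = 24
  59 - 56 = 3
  67 - 59 = 8
  71 - 67 = 4
  83 - 71 = 12
  92 - 83 = 9
  94 - 92 = 2


Delta encoded: [19, 7, 6, 24, 3, 8, 4, 12, 9, 2]


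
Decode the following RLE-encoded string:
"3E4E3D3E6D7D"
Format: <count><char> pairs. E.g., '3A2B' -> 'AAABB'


Expanding each <count><char> pair:
  3E -> 'EEE'
  4E -> 'EEEE'
  3D -> 'DDD'
  3E -> 'EEE'
  6D -> 'DDDDDD'
  7D -> 'DDDDDDD'

Decoded = EEEEEEEDDDEEEDDDDDDDDDDDDD


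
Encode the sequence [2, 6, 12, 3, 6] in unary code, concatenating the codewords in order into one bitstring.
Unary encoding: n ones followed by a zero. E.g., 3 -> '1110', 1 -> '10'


Encode each number as n ones followed by a terminating 0:
  2 -> 110 (3 bits)
  6 -> 1111110 (7 bits)
  12 -> 1111111111110 (13 bits)
  3 -> 1110 (4 bits)
  6 -> 1111110 (7 bits)
Total length = 3 + 7 + 13 + 4 + 7 = 34 bits.

Unary([2, 6, 12, 3, 6]) = 1101111110111111111111011101111110 (34 bits)


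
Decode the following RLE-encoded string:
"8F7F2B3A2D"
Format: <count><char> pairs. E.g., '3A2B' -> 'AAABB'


Expanding each <count><char> pair:
  8F -> 'FFFFFFFF'
  7F -> 'FFFFFFF'
  2B -> 'BB'
  3A -> 'AAA'
  2D -> 'DD'

Decoded = FFFFFFFFFFFFFFFBBAAADD


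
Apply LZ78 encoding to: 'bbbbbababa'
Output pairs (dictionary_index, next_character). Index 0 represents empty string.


LZ78 encoding steps:
Dictionary: {0: ''}
Step 1: w='' (idx 0), next='b' -> output (0, 'b'), add 'b' as idx 1
Step 2: w='b' (idx 1), next='b' -> output (1, 'b'), add 'bb' as idx 2
Step 3: w='bb' (idx 2), next='a' -> output (2, 'a'), add 'bba' as idx 3
Step 4: w='b' (idx 1), next='a' -> output (1, 'a'), add 'ba' as idx 4
Step 5: w='ba' (idx 4), end of input -> output (4, '')


Encoded: [(0, 'b'), (1, 'b'), (2, 'a'), (1, 'a'), (4, '')]


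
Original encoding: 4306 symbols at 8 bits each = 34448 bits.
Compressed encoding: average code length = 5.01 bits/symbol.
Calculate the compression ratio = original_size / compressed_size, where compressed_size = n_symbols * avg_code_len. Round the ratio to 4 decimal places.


original_size = n_symbols * orig_bits = 4306 * 8 = 34448 bits
compressed_size = n_symbols * avg_code_len = 4306 * 5.01 = 21573.06 bits
ratio = original_size / compressed_size = 34448 / 21573.06 = 1.5968

Compression ratio = 1.5968


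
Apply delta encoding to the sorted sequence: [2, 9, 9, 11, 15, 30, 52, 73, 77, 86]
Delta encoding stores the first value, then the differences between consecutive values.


First value: 2
Deltas:
  9 - 2 = 7
  9 - 9 = 0
  11 - 9 = 2
  15 - 11 = 4
  30 - 15 = 15
  52 - 30 = 22
  73 - 52 = 21
  77 - 73 = 4
  86 - 77 = 9


Delta encoded: [2, 7, 0, 2, 4, 15, 22, 21, 4, 9]


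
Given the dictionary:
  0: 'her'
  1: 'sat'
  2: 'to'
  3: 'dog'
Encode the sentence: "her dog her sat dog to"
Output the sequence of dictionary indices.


Look up each word in the dictionary:
  'her' -> 0
  'dog' -> 3
  'her' -> 0
  'sat' -> 1
  'dog' -> 3
  'to' -> 2

Encoded: [0, 3, 0, 1, 3, 2]


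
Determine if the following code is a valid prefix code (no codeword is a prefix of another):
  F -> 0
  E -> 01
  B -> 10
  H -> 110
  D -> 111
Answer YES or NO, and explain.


Checking each pair (does one codeword prefix another?):
  F='0' vs E='01': prefix -- VIOLATION

NO -- this is NOT a valid prefix code. F (0) is a prefix of E (01).


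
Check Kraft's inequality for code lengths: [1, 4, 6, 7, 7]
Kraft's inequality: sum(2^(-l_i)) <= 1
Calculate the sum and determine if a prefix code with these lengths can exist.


Sum = 2^(-1) + 2^(-4) + 2^(-6) + 2^(-7) + 2^(-7)
    = 0.5 + 0.0625 + 0.015625 + 0.0078125 + 0.0078125
    = 76/128 = 0.59375
Since 0.59375 <= 1, Kraft's inequality IS satisfied.
A prefix code with these lengths CAN exist.

Kraft sum = 0.59375. Satisfied.


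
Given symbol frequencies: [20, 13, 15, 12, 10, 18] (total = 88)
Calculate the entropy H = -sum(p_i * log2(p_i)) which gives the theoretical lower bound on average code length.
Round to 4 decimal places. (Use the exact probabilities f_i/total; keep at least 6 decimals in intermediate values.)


Per-symbol terms -p_i * log2(p_i) with p_i = f_i/88:
  p = 20/88 = 0.227273: log2(p) = -2.137504, -p*log2(p) = 0.485796
  p = 13/88 = 0.147727: log2(p) = -2.758992, -p*log2(p) = 0.407578
  p = 15/88 = 0.170455: log2(p) = -2.552541, -p*log2(p) = 0.435092
  p = 12/88 = 0.136364: log2(p) = -2.874469, -p*log2(p) = 0.391973
  p = 10/88 = 0.113636: log2(p) = -3.137504, -p*log2(p) = 0.356534
  p = 18/88 = 0.204545: log2(p) = -2.289507, -p*log2(p) = 0.468308
H = 0.485796 + 0.407578 + 0.435092 + 0.391973 + 0.356534 + 0.468308 = 2.545281

H = 2.5453 bits/symbol


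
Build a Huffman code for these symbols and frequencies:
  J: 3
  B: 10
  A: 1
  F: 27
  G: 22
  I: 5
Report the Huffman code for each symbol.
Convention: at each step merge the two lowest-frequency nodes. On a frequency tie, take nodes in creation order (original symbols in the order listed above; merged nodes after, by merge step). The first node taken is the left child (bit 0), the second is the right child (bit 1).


Huffman tree construction:
Step 1: Merge A(1) + J(3) = 4
Step 2: Merge (A+J)(4) + I(5) = 9
Step 3: Merge ((A+J)+I)(9) + B(10) = 19
Step 4: Merge (((A+J)+I)+B)(19) + G(22) = 41
Step 5: Merge F(27) + ((((A+J)+I)+B)+G)(41) = 68
Read each symbol's code off the tree from the root (left child = 0, right child = 1).

Codes:
  J: 10001 (length 5)
  B: 101 (length 3)
  A: 10000 (length 5)
  F: 0 (length 1)
  G: 11 (length 2)
  I: 1001 (length 4)
Average code length: 141/68 = 2.0735 bits/symbol


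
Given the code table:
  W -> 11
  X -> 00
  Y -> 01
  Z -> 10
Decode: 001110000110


Decoding:
00 -> X
11 -> W
10 -> Z
00 -> X
01 -> Y
10 -> Z


Result: XWZXYZ


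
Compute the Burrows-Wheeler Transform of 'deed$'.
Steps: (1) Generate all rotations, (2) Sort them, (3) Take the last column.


Rotations (sorted):
  0: $deed -> last char: d
  1: d$dee -> last char: e
  2: deed$ -> last char: $
  3: ed$de -> last char: e
  4: eed$d -> last char: d


BWT = de$ed


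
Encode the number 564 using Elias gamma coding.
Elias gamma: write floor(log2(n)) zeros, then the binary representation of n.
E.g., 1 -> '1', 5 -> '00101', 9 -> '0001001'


num_bits = floor(log2(564)) + 1 = 10
leading_zeros = num_bits - 1 = 9
binary(564) = 1000110100

Elias gamma(564) = '000000000' + '1000110100' = 0000000001000110100 (19 bits)


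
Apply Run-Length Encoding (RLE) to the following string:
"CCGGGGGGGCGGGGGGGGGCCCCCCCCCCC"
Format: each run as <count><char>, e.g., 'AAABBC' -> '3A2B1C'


Scanning runs left to right:
  i=0: run of 'C' x 2 -> '2C'
  i=2: run of 'G' x 7 -> '7G'
  i=9: run of 'C' x 1 -> '1C'
  i=10: run of 'G' x 9 -> '9G'
  i=19: run of 'C' x 11 -> '11C'

RLE = 2C7G1C9G11C


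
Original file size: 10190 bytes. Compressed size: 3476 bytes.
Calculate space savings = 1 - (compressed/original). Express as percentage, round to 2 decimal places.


ratio = compressed/original = 3476/10190 = 0.341119
savings = 1 - ratio = 1 - 0.341119 = 0.658881
as a percentage: 0.658881 * 100 = 65.89%

Space savings = 1 - 3476/10190 = 65.89%


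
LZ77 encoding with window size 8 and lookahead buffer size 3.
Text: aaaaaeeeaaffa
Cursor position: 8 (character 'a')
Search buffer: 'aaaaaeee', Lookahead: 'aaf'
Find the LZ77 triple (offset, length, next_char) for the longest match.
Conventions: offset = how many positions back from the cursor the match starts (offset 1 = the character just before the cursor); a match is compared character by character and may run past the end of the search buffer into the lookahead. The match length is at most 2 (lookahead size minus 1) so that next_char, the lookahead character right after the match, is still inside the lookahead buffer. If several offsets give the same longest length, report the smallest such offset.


Try each offset into the search buffer:
  offset=1 (pos 7, char 'e'): match length 0
  offset=2 (pos 6, char 'e'): match length 0
  offset=3 (pos 5, char 'e'): match length 0
  offset=4 (pos 4, char 'a'): match length 1
  offset=5 (pos 3, char 'a'): match length 2
  offset=6 (pos 2, char 'a'): match length 2
  offset=7 (pos 1, char 'a'): match length 2
  offset=8 (pos 0, char 'a'): match length 2
Longest match has length 2, found at offsets 5, 6, 7, 8; take the smallest, offset 5.
next_char = character at position 8 + 2 = 10 -> 'f'

Best match: offset=5, length=2 (matching 'aa' starting at position 3)
LZ77 triple: (5, 2, 'f')


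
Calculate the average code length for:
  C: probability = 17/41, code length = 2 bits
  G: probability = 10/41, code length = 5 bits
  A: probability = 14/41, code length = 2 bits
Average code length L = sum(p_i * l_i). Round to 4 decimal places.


Weighted contributions p_i * l_i:
  C: (17/41) * 2 = 34/41
  G: (10/41) * 5 = 50/41
  A: (14/41) * 2 = 28/41
Sum = (34 + 50 + 28)/41 = 112/41

L = 112/41 = 2.7317 bits/symbol


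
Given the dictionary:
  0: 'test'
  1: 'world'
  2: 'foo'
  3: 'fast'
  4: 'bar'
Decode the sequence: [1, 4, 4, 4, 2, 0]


Look up each index in the dictionary:
  1 -> 'world'
  4 -> 'bar'
  4 -> 'bar'
  4 -> 'bar'
  2 -> 'foo'
  0 -> 'test'

Decoded: "world bar bar bar foo test"


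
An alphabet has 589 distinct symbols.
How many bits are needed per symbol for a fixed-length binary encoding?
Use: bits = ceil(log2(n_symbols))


log2(589) = 9.2021
Bracket: 2^9 = 512 < 589 <= 2^10 = 1024
So ceil(log2(589)) = 10

bits = ceil(log2(589)) = ceil(9.2021) = 10 bits


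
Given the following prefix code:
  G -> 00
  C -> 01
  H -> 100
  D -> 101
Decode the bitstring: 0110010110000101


Decoding step by step:
Bits 01 -> C
Bits 100 -> H
Bits 101 -> D
Bits 100 -> H
Bits 00 -> G
Bits 101 -> D


Decoded message: CHDHGD
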